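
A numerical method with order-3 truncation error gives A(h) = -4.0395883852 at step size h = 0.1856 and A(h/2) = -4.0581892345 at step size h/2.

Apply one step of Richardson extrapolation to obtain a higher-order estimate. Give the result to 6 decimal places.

-4.060846

r = 3, so 2^r = 8.
Numerator 8×A(h/2) − A(h) = 8×(-4.0581892345) − (-4.0395883852) = -28.4259254908
(-28.4259254908) ÷ 7 = -4.0608464987
Correction |R − A(h/2)| = 2.657e-03; gap |A(h/2) − A(h)| = 1.860e-02.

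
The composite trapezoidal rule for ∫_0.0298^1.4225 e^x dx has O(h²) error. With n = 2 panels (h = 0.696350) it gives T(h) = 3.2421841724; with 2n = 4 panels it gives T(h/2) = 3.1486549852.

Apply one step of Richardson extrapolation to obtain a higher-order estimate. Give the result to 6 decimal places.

3.117479

Error is O(h^2); halving h shrinks it by 2^2 = 4.
Top: 4(3.1486549852) − (3.2421841724) = 9.3524357684
(4 × 3.1486549852 − 3.2421841724)/(4 − 1) = 3.1174785895
Correction |R − A(h/2)| = 3.118e-02; gap |A(h/2) − A(h)| = 9.353e-02.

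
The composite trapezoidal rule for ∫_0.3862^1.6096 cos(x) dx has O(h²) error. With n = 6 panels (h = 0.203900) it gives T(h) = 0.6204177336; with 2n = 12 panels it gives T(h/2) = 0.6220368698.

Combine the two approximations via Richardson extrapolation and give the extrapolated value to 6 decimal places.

r = 2: numerator weight 4, denominator 3.
4 × 0.6220368698 − 0.6204177336 = 1.8677297456
Extrapolated: 1.8677297456 / 3 = 0.6225765819

0.622577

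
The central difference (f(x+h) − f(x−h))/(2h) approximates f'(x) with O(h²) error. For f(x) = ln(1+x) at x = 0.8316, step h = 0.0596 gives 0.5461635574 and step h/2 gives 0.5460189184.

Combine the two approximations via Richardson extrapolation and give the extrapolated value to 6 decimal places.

0.545971

Order 2 gives 2^r = 4 and 2^r − 1 = 3.
4*0.5460189184 − 0.5461635574 = 1.6379121162
Extrapolated: 1.6379121162 / 3 = 0.5459707054
Gap between inputs: 1.446e-04; correction applied: −0.0000482130.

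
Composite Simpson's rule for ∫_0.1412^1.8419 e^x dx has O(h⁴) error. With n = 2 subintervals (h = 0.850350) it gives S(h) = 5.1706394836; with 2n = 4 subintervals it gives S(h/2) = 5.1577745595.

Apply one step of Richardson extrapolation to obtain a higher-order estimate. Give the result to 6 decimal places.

Method order is 4; weight 2^4 = 16.
Weighted: 82.5243929520 − 5.1706394836 = 77.3537534684
77.3537534684 ÷ 15 = 5.1569168979
Gap between inputs: 1.286e-02; correction applied: −0.0008576616.

5.156917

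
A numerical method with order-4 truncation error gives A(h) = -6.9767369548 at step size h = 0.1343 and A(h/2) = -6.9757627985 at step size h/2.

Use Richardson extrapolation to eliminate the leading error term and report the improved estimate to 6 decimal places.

-6.975698

Error is O(h^4); halving h shrinks it by 2^4 = 16.
16 × (-6.9757627985) = -111.6122047760; (-111.6122047760) − (-6.9767369548) = -104.6354678212
Denominator 16 − 1 = 15.
(-104.6354678212) ÷ 15 = -6.9756978547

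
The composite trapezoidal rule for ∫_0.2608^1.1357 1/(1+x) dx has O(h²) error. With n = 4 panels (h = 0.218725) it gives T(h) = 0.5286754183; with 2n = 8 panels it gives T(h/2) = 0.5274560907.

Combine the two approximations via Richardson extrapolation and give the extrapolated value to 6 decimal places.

0.527050

With r = 2 the leading error scales as h^2, so the weight is 2^2 = 4.
A(h/2) − A(h) = 0.5274560907 − 0.5286754183 = -0.0012193276
Correction (A(h/2) − A(h))/(4 − 1) = (-0.0012193276)/3 = -0.0004064425
R = A(h/2) + (A(h/2) − A(h))/3 = 0.5274560907 − 0.0004064425 = 0.5270496482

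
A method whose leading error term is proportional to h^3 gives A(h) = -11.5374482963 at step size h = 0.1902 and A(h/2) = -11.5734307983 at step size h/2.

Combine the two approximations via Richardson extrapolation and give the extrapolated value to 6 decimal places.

-11.578571

r = 3, so 2^r = 8.
Numerator 8 × A(h/2) − A(h) = 8 × (-11.5734307983) − (-11.5374482963) = -81.0499980901
(-81.0499980901) ÷ 7 = -11.5785711557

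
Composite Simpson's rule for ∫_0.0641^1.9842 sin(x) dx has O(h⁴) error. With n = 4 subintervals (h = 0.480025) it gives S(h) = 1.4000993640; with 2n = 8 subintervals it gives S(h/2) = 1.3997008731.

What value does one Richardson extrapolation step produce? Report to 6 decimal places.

1.399674

With r = 4 the leading error scales as h^4, so the weight is 2^4 = 16.
Difference of the inputs: 1.3997008731 − 1.4000993640 = -0.0003984909
Correction (A(h/2) − A(h))/(16 − 1) = (-0.0003984909)/15 = -0.0000265661
R = 1.3997008731 − 0.0000265661 = 1.3996743070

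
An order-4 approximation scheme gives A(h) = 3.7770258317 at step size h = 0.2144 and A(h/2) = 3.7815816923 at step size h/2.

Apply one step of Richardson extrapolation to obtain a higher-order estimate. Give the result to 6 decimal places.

r = 4: numerator weight 16, denominator 15.
2^4·A(h/2) = 60.5053070768; minus A(h) gives 56.7282812451.
R = 56.7282812451/15 = 3.7818854163
Shift from A(h/2): +0.0003037240.

3.781885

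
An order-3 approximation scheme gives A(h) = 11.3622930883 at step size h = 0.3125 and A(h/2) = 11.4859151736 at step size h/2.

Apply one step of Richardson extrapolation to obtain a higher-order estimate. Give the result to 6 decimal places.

Order 3 gives 2^r = 8 and 2^r − 1 = 7.
Weighted: 91.8873213888 − 11.3622930883 = 80.5250283005
80.5250283005 ÷ 7 = 11.5035754715

11.503575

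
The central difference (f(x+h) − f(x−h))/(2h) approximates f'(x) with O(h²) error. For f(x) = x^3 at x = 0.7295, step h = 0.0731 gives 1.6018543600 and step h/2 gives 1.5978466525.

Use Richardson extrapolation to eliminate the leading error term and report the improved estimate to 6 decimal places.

1.596511

Method order is 2; weight 2^2 = 4.
Top: 4(1.5978466525) − (1.6018543600) = 4.7895322500
Denominator 4 − 1 = 3.
So the Richardson estimate is 1.5965107500.
Shift from A(h/2): −0.0013359025.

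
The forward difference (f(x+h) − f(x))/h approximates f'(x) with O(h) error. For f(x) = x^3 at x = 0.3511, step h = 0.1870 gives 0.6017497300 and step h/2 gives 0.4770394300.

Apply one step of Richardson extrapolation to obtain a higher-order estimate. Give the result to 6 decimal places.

r = 1, so 2^r = 2.
Weighted: 0.9540788600 − 0.6017497300 = 0.3523291300
(2·0.4770394300 − 0.6017497300)/(2 − 1) = 0.3523291300

0.352329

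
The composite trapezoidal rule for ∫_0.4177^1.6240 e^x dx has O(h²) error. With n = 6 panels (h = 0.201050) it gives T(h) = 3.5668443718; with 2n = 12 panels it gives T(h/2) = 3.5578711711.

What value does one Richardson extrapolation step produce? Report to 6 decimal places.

r = 2: numerator weight 4, denominator 3.
Weighted: 14.2314846844 − 3.5668443718 = 10.6646403126
Divide by 2^2 − 1 = 3.
(4×3.5578711711 − 3.5668443718)/(4 − 1) = 3.5548801042
Shift from A(h/2): −0.0029910669.

3.554880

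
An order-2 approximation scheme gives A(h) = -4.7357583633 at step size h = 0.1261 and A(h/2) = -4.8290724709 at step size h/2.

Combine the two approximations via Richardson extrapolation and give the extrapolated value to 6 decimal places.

-4.860177

r = 2: numerator weight 4, denominator 3.
Top: 4(-4.8290724709) − (-4.7357583633) = -14.5805315203
(4 × (-4.8290724709) − (-4.7357583633))/(4 − 1) = -4.8601771734
Shift from A(h/2): −0.0311047025.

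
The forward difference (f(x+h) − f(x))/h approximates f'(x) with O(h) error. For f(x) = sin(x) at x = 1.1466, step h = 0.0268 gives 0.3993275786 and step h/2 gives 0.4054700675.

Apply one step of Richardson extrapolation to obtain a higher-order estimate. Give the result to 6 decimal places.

0.411613

Error is O(h^1); halving h shrinks it by 2^1 = 2.
Top: 2(0.4054700675) − (0.3993275786) = 0.4116125564
Divide by 2^1 − 1 = 1.
0.4116125564 ÷ 1 = 0.4116125564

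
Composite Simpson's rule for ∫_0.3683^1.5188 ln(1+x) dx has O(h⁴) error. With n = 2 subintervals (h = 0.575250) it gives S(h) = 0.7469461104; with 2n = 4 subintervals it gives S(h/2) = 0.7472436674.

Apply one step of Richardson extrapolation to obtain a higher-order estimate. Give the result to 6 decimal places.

0.747264

Error is O(h^4); halving h shrinks it by 2^4 = 16.
16·0.7472436674 − 0.7469461104 = 11.2089525680
Divide by 2^4 − 1 = 15.
So the Richardson estimate is 0.7472635045.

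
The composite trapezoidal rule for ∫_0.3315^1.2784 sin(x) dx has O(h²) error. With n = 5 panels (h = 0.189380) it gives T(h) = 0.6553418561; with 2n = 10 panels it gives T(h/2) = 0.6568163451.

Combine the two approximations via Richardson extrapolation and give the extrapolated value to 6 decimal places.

r = 2: numerator weight 4, denominator 3.
Weighted: 2.6272653804 − 0.6553418561 = 1.9719235243
Denominator 4 − 1 = 3.
R = 1.9719235243/3 = 0.6573078414

0.657308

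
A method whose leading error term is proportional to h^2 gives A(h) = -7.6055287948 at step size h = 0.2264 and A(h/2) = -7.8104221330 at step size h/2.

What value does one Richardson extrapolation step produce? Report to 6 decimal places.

Method order is 2; weight 2^2 = 4.
Numerator 4*A(h/2) − A(h) = 4*(-7.8104221330) − (-7.6055287948) = -23.6361597372
Denominator 4 − 1 = 3.
R = (-23.6361597372)/3 = -7.8787199124
Correction |R − A(h/2)| = 6.830e-02; gap |A(h/2) − A(h)| = 2.049e-01.

-7.878720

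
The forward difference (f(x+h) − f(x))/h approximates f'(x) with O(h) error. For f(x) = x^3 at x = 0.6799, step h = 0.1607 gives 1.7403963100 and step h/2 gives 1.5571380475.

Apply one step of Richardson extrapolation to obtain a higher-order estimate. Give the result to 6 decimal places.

1.373880

r = 1, so 2^r = 2.
2 × 1.5571380475 = 3.1142760950; 3.1142760950 − 1.7403963100 = 1.3738797850
(2 × 1.5571380475 − 1.7403963100)/(2 − 1) = 1.3738797850
Gap between inputs: 1.833e-01; correction applied: −0.1832582625.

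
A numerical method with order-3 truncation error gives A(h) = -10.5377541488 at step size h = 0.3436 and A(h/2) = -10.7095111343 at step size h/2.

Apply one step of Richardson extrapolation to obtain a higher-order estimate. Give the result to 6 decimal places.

r = 3: numerator weight 8, denominator 7.
Top: 8(-10.7095111343) − (-10.5377541488) = -75.1383349256
(-75.1383349256) ÷ 7 = -10.7340478465

-10.734048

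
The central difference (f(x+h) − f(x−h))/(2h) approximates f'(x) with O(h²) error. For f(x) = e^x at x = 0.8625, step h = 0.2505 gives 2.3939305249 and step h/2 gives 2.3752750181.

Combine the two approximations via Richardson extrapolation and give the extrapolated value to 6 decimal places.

2.369057

Error is O(h^2); halving h shrinks it by 2^2 = 4.
Numerator 4*A(h/2) − A(h) = 4*2.3752750181 − 2.3939305249 = 7.1071695475
R = 7.1071695475/3 = 2.3690565158
Shift from A(h/2): −0.0062185023.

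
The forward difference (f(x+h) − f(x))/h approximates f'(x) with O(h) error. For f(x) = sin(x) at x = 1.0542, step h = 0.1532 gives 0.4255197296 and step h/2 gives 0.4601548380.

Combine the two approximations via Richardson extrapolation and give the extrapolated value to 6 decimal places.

Error is O(h^1); halving h shrinks it by 2^1 = 2.
Numerator 2·A(h/2) − A(h) = 2·0.4601548380 − 0.4255197296 = 0.4947899464
Denominator 2 − 1 = 1.
0.4947899464 ÷ 1 = 0.4947899464

0.494790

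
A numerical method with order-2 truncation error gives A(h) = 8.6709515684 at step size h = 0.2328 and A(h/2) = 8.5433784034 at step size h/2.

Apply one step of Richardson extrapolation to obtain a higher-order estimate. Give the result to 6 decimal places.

8.500854

Leading term ∝ h^2; use weight 4 = 2^2.
Top: 4(8.5433784034) − (8.6709515684) = 25.5025620452
Divide by 2^2 − 1 = 3.
Result: 8.5008540151
Gap between inputs: 1.276e-01; correction applied: −0.0425243883.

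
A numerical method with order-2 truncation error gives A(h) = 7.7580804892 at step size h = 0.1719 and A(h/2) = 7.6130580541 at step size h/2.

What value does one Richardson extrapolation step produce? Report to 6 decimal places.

7.564717

Leading term ∝ h^2; use weight 4 = 2^2.
Numerator 4*A(h/2) − A(h) = 4*7.6130580541 − 7.7580804892 = 22.6941517272
Divide by 2^2 − 1 = 3.
22.6941517272 ÷ 3 = 7.5647172424
Gap between inputs: 1.450e-01; correction applied: −0.0483408117.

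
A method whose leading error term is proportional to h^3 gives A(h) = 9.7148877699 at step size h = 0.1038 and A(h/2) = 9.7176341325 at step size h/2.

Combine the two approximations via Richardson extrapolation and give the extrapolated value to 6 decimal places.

9.718026

r = 3, so 2^r = 8.
Numerator 8·A(h/2) − A(h) = 8·9.7176341325 − 9.7148877699 = 68.0261852901
(8·9.7176341325 − 9.7148877699)/(8 − 1) = 9.7180264700
Gap between inputs: 2.746e-03; correction applied: +0.0003923375.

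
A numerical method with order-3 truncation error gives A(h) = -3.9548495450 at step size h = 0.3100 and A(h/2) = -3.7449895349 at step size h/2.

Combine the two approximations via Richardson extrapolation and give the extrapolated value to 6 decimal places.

-3.715010

Order 3 gives 2^r = 8 and 2^r − 1 = 7.
Numerator 8 × A(h/2) − A(h) = 8 × (-3.7449895349) − (-3.9548495450) = -26.0050667342
Divide by 2^3 − 1 = 7.
R = (-26.0050667342)/7 = -3.7150095335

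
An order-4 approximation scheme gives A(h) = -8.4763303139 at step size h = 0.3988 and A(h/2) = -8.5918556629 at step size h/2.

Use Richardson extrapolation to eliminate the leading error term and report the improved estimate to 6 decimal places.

-8.599557

Error is O(h^4); halving h shrinks it by 2^4 = 16.
16*(-8.5918556629) = -137.4696906064; (-137.4696906064) − (-8.4763303139) = -128.9933602925
(-128.9933602925) ÷ 15 = -8.5995573528
Correction |R − A(h/2)| = 7.702e-03; gap |A(h/2) − A(h)| = 1.155e-01.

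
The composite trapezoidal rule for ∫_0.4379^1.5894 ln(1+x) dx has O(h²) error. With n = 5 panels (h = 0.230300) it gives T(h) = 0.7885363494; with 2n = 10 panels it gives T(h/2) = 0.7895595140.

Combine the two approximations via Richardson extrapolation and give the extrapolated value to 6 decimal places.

0.789901

r = 2: numerator weight 4, denominator 3.
4*0.7895595140 = 3.1582380560; subtract 0.7885363494 → 2.3697017066
Denominator 4 − 1 = 3.
Result: 0.7899005689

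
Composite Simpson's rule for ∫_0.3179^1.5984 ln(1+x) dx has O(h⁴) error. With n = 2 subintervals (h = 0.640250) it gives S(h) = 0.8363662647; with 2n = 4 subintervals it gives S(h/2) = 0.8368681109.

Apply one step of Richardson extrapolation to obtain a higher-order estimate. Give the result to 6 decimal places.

r = 4, so 2^r = 16.
16 × 0.8368681109 − 0.8363662647 = 12.5535235097
Divide by 2^4 − 1 = 15.
R = 12.5535235097/15 = 0.8369015673

0.836902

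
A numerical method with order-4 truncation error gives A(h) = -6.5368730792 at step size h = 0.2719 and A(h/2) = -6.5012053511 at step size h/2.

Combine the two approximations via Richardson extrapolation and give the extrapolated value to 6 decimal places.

r = 4, so 2^r = 16.
16×(-6.5012053511) = -104.0192856176; (-104.0192856176) − (-6.5368730792) = -97.4824125384
(-97.4824125384) ÷ 15 = -6.4988275026
Shift from A(h/2): +0.0023778485.

-6.498828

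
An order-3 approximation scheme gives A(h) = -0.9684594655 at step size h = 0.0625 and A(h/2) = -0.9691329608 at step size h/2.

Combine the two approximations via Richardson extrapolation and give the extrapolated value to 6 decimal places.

-0.969229

r = 3: numerator weight 8, denominator 7.
Numerator 8 × A(h/2) − A(h) = 8 × (-0.9691329608) − (-0.9684594655) = -6.7846042209
Divide by 2^3 − 1 = 7.
(8 × (-0.9691329608) − (-0.9684594655))/(8 − 1) = -0.9692291744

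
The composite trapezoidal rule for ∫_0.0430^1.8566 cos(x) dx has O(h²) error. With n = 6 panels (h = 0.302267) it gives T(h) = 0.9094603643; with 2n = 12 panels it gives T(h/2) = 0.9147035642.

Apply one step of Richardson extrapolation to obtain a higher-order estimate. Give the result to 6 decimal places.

0.916451

Error is O(h^2); halving h shrinks it by 2^2 = 4.
4 × 0.9147035642 = 3.6588142568; subtract 0.9094603643 → 2.7493538925
Denominator 4 − 1 = 3.
Extrapolated: 2.7493538925 / 3 = 0.9164512975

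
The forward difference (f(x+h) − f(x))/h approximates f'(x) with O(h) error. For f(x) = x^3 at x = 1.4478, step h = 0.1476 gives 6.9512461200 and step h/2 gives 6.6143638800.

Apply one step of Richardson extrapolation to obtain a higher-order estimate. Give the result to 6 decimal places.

Order 1 gives 2^r = 2 and 2^r − 1 = 1.
2^1·A(h/2) = 13.2287277600; minus A(h) gives 6.2774816400.
Denominator 2 − 1 = 1.
R = 6.2774816400/1 = 6.2774816400

6.277482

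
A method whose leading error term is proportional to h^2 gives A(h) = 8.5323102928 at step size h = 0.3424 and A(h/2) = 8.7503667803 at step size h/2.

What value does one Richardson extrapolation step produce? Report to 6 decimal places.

8.823052

Order 2 gives 2^r = 4 and 2^r − 1 = 3.
4*8.7503667803 − 8.5323102928 = 26.4691568284
(4*8.7503667803 − 8.5323102928)/(4 − 1) = 8.8230522761
Shift from A(h/2): +0.0726854958.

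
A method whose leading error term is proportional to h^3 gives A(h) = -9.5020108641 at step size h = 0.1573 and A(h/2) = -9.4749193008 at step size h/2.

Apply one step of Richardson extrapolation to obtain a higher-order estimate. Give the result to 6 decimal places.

-9.471049

Order 3 gives 2^r = 8 and 2^r − 1 = 7.
Weighted: (-75.7993544064) − (-9.5020108641) = -66.2973435423
Denominator 8 − 1 = 7.
Extrapolated: (-66.2973435423) / 7 = -9.4710490775
Shift from A(h/2): +0.0038702233.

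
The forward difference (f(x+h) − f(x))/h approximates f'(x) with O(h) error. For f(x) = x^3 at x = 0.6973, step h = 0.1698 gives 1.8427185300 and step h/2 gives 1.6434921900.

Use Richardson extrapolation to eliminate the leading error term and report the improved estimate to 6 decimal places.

Order 1 gives 2^r = 2 and 2^r − 1 = 1.
Weighted: 3.2869843800 − 1.8427185300 = 1.4442658500
Divide by 2^1 − 1 = 1.
R = 1.4442658500/1 = 1.4442658500

1.444266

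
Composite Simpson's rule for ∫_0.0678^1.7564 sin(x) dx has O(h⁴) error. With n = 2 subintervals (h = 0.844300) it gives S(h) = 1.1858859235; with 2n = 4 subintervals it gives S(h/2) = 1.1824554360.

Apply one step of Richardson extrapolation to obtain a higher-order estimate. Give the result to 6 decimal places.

Leading term ∝ h^4; use weight 16 = 2^4.
Numerator 16·A(h/2) − A(h) = 16·1.1824554360 − 1.1858859235 = 17.7334010525
Extrapolated: 17.7334010525 / 15 = 1.1822267368

1.182227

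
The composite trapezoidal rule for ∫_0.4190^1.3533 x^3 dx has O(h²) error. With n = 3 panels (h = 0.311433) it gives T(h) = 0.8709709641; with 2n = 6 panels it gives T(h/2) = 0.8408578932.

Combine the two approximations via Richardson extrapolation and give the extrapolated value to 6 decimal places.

Leading term ∝ h^2; use weight 4 = 2^2.
Numerator 4 × A(h/2) − A(h) = 4 × 0.8408578932 − 0.8709709641 = 2.4924606087
Divide by 2^2 − 1 = 3.
Result: 0.8308202029

0.830820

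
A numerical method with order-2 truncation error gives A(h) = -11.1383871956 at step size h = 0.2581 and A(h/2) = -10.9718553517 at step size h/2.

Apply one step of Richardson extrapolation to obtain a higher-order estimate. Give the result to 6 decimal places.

The method has order 2: 2^2 = 4.
Difference of the inputs: -10.9718553517 − (-11.1383871956) = 0.1665318439
Divide by 2^2 − 1 = 3: 0.1665318439/3 = 0.0555106146
R = A(h/2) + (A(h/2) − A(h))/3 = -10.9718553517 + 0.0555106146 = -10.9163447371
Shift from A(h/2): +0.0555106146.

-10.916345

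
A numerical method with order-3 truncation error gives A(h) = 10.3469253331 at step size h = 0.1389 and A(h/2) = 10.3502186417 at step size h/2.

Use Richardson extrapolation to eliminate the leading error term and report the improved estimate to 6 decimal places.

10.350689

r = 3, so 2^r = 8.
A(h/2) − A(h) = 10.3502186417 − 10.3469253331 = 0.0032933086
Divide by 2^3 − 1 = 7: 0.0032933086/7 = 0.0004704727
R = A(h/2) + (A(h/2) − A(h))/7 = 10.3502186417 + 0.0004704727 = 10.3506891144
Gap between inputs: 3.293e-03; correction applied: +0.0004704727.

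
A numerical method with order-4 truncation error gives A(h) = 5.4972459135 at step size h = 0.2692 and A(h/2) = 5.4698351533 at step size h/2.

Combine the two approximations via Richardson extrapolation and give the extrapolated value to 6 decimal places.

5.468008

Leading term ∝ h^4; use weight 16 = 2^4.
2^4 × A(h/2) = 87.5173624528; minus A(h) gives 82.0201165393.
Divide by 2^4 − 1 = 15.
Result: 5.4680077693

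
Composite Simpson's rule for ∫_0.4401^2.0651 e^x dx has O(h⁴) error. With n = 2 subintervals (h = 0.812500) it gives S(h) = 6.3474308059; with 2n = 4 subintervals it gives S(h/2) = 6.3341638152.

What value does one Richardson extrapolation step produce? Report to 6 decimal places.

6.333279

r = 4: numerator weight 16, denominator 15.
16·6.3341638152 − 6.3474308059 = 94.9991902373
Denominator 16 − 1 = 15.
Extrapolated: 94.9991902373 / 15 = 6.3332793492
Shift from A(h/2): −0.0008844660.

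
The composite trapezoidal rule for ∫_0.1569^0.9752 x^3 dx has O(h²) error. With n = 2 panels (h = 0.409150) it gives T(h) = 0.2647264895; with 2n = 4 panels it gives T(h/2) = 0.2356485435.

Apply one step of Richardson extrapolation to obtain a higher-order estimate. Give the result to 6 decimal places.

Error is O(h^2); halving h shrinks it by 2^2 = 4.
4×0.2356485435 − 0.2647264895 = 0.6778676845
Denominator 4 − 1 = 3.
R = 0.6778676845/3 = 0.2259558948

0.225956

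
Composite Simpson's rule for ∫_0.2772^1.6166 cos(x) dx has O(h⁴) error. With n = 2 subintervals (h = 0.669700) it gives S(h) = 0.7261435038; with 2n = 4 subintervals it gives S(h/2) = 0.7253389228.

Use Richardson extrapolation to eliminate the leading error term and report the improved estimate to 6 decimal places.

0.725285

Leading term ∝ h^4; use weight 16 = 2^4.
Weighted: 11.6054227648 − 0.7261435038 = 10.8792792610
Denominator 16 − 1 = 15.
R = 10.8792792610/15 = 0.7252852841
Shift from A(h/2): −0.0000536387.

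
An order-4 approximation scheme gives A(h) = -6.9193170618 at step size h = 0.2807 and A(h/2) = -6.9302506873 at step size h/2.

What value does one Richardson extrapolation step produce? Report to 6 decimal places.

-6.930980

Error is O(h^4); halving h shrinks it by 2^4 = 16.
16*(-6.9302506873) = -110.8840109968; subtract (-6.9193170618) → -103.9646939350
Extrapolated: (-103.9646939350) / 15 = -6.9309795957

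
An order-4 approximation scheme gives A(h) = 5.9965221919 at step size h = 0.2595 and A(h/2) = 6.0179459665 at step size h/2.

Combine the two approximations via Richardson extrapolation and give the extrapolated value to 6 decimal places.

6.019374

r = 4: numerator weight 16, denominator 15.
Top: 16(6.0179459665) − (5.9965221919) = 90.2906132721
Extrapolated: 90.2906132721 / 15 = 6.0193742181
Shift from A(h/2): +0.0014282516.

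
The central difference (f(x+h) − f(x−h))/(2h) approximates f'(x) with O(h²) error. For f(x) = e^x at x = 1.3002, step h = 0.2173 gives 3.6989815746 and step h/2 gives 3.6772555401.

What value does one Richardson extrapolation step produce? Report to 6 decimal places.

3.670014

Error is O(h^2); halving h shrinks it by 2^2 = 4.
4 × 3.6772555401 − 3.6989815746 = 11.0100405858
Divide by 2^2 − 1 = 3.
11.0100405858 ÷ 3 = 3.6700135286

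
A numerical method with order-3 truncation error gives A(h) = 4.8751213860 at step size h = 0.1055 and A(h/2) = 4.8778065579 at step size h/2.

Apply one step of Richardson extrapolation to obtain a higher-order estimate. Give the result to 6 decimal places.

Leading term ∝ h^3; use weight 8 = 2^3.
8*4.8778065579 = 39.0224524632; subtract 4.8751213860 → 34.1473310772
Extrapolated: 34.1473310772 / 7 = 4.8781901539
Shift from A(h/2): +0.0003835960.

4.878190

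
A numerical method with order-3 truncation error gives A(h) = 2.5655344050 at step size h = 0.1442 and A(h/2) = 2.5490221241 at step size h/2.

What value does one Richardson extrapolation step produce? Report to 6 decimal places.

2.546663

r = 3: numerator weight 8, denominator 7.
Difference of the inputs: 2.5490221241 − 2.5655344050 = -0.0165122809
Divide by 2^3 − 1 = 7: (-0.0165122809)/7 = -0.0023588973
R = 2.5490221241 − 0.0023588973 = 2.5466632268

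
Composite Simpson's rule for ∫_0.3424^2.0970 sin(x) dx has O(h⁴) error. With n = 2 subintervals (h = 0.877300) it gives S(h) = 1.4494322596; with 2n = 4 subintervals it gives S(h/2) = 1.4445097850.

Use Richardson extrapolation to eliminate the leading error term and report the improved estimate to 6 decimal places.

With r = 4 the leading error scales as h^4, so the weight is 2^4 = 16.
Difference of the inputs: 1.4445097850 − 1.4494322596 = -0.0049224746
Correction (A(h/2) − A(h))/(16 − 1) = (-0.0049224746)/15 = -0.0003281650
R = 1.4445097850 − 0.0003281650 = 1.4441816200
Shift from A(h/2): −0.0003281650.

1.444182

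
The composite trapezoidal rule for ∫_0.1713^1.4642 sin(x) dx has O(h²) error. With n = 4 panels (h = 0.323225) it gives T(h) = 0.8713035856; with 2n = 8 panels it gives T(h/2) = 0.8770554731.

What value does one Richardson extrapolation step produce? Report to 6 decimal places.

0.878973

The method has order 2: 2^2 = 4.
Top: 4(0.8770554731) − (0.8713035856) = 2.6369183068
Divide by 2^2 − 1 = 3.
2.6369183068 ÷ 3 = 0.8789727689
Gap between inputs: 5.752e-03; correction applied: +0.0019172958.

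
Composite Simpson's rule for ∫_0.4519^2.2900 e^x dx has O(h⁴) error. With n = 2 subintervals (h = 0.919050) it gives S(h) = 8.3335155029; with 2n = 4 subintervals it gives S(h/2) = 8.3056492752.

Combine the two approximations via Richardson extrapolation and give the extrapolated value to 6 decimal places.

With r = 4 the leading error scales as h^4, so the weight is 2^4 = 16.
Top: 16(8.3056492752) − (8.3335155029) = 124.5568729003
Denominator 16 − 1 = 15.
So the Richardson estimate is 8.3037915267.
Correction |R − A(h/2)| = 1.858e-03; gap |A(h/2) − A(h)| = 2.787e-02.

8.303792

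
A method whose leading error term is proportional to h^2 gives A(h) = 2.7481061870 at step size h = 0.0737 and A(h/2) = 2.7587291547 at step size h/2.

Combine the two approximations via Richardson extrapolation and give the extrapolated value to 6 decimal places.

r = 2: numerator weight 4, denominator 3.
4·2.7587291547 = 11.0349166188; 11.0349166188 − 2.7481061870 = 8.2868104318
Divide by 2^2 − 1 = 3.
Extrapolated: 8.2868104318 / 3 = 2.7622701439

2.762270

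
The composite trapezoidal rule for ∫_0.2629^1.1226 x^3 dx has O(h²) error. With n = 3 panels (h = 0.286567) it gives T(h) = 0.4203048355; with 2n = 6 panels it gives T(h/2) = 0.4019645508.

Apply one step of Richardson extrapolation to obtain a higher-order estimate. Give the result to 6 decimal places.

Leading term ∝ h^2; use weight 4 = 2^2.
2^2·A(h/2) = 1.6078582032; minus A(h) gives 1.1875533677.
Divide by 2^2 − 1 = 3.
Result: 0.3958511226

0.395851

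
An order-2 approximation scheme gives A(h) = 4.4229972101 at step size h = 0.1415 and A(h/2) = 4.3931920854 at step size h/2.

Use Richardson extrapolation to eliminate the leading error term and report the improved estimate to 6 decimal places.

Method order is 2; weight 2^2 = 4.
Weighted: 17.5727683416 − 4.4229972101 = 13.1497711315
(4*4.3931920854 − 4.4229972101)/(4 − 1) = 4.3832570438

4.383257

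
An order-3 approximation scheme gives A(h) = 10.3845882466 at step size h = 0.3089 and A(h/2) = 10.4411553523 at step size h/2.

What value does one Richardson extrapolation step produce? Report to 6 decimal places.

10.449236

Error is O(h^3); halving h shrinks it by 2^3 = 8.
Top: 8(10.4411553523) − (10.3845882466) = 73.1446545718
(8 × 10.4411553523 − 10.3845882466)/(8 − 1) = 10.4492363674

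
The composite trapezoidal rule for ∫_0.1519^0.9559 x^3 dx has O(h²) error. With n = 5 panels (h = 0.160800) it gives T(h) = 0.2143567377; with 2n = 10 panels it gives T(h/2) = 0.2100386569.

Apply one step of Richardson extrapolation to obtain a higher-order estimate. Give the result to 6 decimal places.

Error is O(h^2); halving h shrinks it by 2^2 = 4.
Numerator 4×A(h/2) − A(h) = 4×0.2100386569 − 0.2143567377 = 0.6257978899
0.6257978899 ÷ 3 = 0.2085992966

0.208599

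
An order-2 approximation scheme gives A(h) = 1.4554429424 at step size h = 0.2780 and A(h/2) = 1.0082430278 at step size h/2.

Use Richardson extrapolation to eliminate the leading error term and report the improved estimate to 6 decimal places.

0.859176

r = 2: numerator weight 4, denominator 3.
4*1.0082430278 − 1.4554429424 = 2.5775291688
Extrapolated: 2.5775291688 / 3 = 0.8591763896
Correction |R − A(h/2)| = 1.491e-01; gap |A(h/2) − A(h)| = 4.472e-01.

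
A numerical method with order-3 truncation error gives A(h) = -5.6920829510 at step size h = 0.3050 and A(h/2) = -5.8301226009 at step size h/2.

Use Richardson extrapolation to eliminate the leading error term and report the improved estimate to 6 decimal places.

r = 3, so 2^r = 8.
8 × (-5.8301226009) − (-5.6920829510) = -40.9488978562
Denominator 8 − 1 = 7.
(-40.9488978562) ÷ 7 = -5.8498425509

-5.849843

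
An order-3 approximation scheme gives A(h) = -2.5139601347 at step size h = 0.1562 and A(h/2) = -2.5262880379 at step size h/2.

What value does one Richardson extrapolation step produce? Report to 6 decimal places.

-2.528049

The method has order 3: 2^3 = 8.
Top: 8(-2.5262880379) − (-2.5139601347) = -17.6963441685
Divide by 2^3 − 1 = 7.
So the Richardson estimate is -2.5280491669.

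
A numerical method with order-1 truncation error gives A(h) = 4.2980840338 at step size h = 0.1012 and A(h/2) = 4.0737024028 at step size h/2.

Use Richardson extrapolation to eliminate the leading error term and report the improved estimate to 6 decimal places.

3.849321

Order 1 gives 2^r = 2 and 2^r − 1 = 1.
Weighted: 8.1474048056 − 4.2980840338 = 3.8493207718
3.8493207718 ÷ 1 = 3.8493207718
Gap between inputs: 2.244e-01; correction applied: −0.2243816310.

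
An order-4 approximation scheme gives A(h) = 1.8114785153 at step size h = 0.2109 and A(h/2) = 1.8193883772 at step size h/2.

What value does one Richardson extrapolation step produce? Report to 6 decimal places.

1.819916

Leading term ∝ h^4; use weight 16 = 2^4.
16*1.8193883772 − 1.8114785153 = 27.2987355199
Denominator 16 − 1 = 15.
R = 27.2987355199/15 = 1.8199157013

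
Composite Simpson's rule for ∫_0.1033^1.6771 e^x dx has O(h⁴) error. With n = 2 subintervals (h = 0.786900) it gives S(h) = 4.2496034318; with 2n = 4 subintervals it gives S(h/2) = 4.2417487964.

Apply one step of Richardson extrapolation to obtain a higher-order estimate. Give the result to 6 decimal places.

4.241225

Method order is 4; weight 2^4 = 16.
16 × 4.2417487964 − 4.2496034318 = 63.6183773106
Extrapolated: 63.6183773106 / 15 = 4.2412251540
Gap between inputs: 7.855e-03; correction applied: −0.0005236424.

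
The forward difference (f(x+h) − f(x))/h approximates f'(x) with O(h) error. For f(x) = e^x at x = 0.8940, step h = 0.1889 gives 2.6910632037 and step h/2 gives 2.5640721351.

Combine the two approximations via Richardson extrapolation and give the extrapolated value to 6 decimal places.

2.437081

Order 1 gives 2^r = 2 and 2^r − 1 = 1.
2^1×A(h/2) = 5.1281442702; minus A(h) gives 2.4370810665.
Denominator 2 − 1 = 1.
(2×2.5640721351 − 2.6910632037)/(2 − 1) = 2.4370810665
Correction |R − A(h/2)| = 1.270e-01; gap |A(h/2) − A(h)| = 1.270e-01.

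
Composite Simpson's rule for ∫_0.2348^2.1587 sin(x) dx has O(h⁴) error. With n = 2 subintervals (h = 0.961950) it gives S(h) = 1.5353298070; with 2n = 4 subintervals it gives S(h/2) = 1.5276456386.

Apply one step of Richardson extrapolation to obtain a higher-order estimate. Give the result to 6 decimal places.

r = 4, so 2^r = 16.
A(h/2) − A(h) = 1.5276456386 − 1.5353298070 = -0.0076841684
Correction (A(h/2) − A(h))/(16 − 1) = (-0.0076841684)/15 = -0.0005122779
R = 1.5276456386 − 0.0005122779 = 1.5271333607

1.527133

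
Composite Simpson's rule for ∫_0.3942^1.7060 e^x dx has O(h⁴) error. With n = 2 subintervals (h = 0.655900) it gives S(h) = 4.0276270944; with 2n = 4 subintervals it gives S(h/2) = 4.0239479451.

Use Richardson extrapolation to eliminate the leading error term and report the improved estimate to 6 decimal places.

Leading term ∝ h^4; use weight 16 = 2^4.
Top: 16(4.0239479451) − (4.0276270944) = 60.3555400272
Denominator 16 − 1 = 15.
Extrapolated: 60.3555400272 / 15 = 4.0237026685
Shift from A(h/2): −0.0002452766.

4.023703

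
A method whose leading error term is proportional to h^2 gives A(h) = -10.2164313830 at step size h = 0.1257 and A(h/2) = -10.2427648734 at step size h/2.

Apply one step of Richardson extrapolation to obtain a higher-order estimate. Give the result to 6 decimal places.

-10.251543

With r = 2 the leading error scales as h^2, so the weight is 2^2 = 4.
2^2×A(h/2) = -40.9710594936; minus A(h) gives -30.7546281106.
Denominator 4 − 1 = 3.
(-30.7546281106) ÷ 3 = -10.2515427035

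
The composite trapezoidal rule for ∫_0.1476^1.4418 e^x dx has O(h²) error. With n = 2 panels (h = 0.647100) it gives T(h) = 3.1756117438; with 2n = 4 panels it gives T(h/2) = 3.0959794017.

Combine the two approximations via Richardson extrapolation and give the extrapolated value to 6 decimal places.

3.069435

Leading term ∝ h^2; use weight 4 = 2^2.
4*3.0959794017 = 12.3839176068; subtract 3.1756117438 → 9.2083058630
Extrapolated: 9.2083058630 / 3 = 3.0694352877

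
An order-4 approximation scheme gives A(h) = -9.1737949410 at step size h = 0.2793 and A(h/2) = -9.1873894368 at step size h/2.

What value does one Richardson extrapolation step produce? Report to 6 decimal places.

-9.188296

The method has order 4: 2^4 = 16.
Numerator 16*A(h/2) − A(h) = 16*(-9.1873894368) − (-9.1737949410) = -137.8244360478
(16*(-9.1873894368) − (-9.1737949410))/(16 − 1) = -9.1882957365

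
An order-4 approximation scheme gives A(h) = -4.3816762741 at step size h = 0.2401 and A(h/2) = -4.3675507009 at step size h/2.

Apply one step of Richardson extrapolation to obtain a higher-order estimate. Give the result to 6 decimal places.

The method has order 4: 2^4 = 16.
2^4 × A(h/2) = -69.8808112144; minus A(h) gives -65.4991349403.
Extrapolated: (-65.4991349403) / 15 = -4.3666089960
Correction |R − A(h/2)| = 9.417e-04; gap |A(h/2) − A(h)| = 1.413e-02.

-4.366609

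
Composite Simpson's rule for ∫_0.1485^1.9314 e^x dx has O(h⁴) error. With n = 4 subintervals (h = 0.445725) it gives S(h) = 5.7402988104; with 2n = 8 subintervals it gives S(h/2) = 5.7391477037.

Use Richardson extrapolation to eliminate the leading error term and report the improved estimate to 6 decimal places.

5.739071

r = 4, so 2^r = 16.
16 × 5.7391477037 = 91.8263632592; subtract 5.7402988104 → 86.0860644488
86.0860644488 ÷ 15 = 5.7390709633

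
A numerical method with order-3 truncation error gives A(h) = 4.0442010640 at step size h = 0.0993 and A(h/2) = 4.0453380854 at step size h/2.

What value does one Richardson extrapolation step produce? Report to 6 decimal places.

4.045501

Error is O(h^3); halving h shrinks it by 2^3 = 8.
Difference of the inputs: 4.0453380854 − 4.0442010640 = 0.0011370214
Correction (A(h/2) − A(h))/(8 − 1) = 0.0011370214/7 = 0.0001624316
R = A(h/2) + (A(h/2) − A(h))/7 = 4.0453380854 + 0.0001624316 = 4.0455005170
Gap between inputs: 1.137e-03; correction applied: +0.0001624316.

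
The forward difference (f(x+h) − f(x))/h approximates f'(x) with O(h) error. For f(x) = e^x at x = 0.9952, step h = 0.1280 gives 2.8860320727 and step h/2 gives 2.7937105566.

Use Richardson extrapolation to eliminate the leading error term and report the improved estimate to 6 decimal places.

2.701389

Method order is 1; weight 2^1 = 2.
A(h/2) − A(h) = 2.7937105566 − 2.8860320727 = -0.0923215161
Divide by 2^1 − 1 = 1: (-0.0923215161)/1 = -0.0923215161
R = A(h/2) + (A(h/2) − A(h))/1 = 2.7937105566 − 0.0923215161 = 2.7013890405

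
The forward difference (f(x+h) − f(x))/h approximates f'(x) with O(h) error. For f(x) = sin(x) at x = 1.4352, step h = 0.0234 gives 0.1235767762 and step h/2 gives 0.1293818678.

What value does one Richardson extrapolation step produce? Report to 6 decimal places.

0.135187

Leading term ∝ h^1; use weight 2 = 2^1.
2×0.1293818678 = 0.2587637356; 0.2587637356 − 0.1235767762 = 0.1351869594
Extrapolated: 0.1351869594 / 1 = 0.1351869594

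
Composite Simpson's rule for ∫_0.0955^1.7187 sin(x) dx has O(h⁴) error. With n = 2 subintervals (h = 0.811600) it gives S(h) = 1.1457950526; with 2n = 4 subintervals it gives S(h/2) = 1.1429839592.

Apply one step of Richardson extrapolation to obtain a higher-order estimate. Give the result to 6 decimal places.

r = 4: numerator weight 16, denominator 15.
A(h/2) − A(h) = 1.1429839592 − 1.1457950526 = -0.0028110934
Divide by 2^4 − 1 = 15: (-0.0028110934)/15 = -0.0001874062
R = 1.1429839592 − 0.0001874062 = 1.1427965530

1.142797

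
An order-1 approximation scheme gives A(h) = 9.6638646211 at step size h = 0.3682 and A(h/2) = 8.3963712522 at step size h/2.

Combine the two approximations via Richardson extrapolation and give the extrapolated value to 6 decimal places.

7.128878

Error is O(h^1); halving h shrinks it by 2^1 = 2.
Numerator 2×A(h/2) − A(h) = 2×8.3963712522 − 9.6638646211 = 7.1288778833
Denominator 2 − 1 = 1.
(2×8.3963712522 − 9.6638646211)/(2 − 1) = 7.1288778833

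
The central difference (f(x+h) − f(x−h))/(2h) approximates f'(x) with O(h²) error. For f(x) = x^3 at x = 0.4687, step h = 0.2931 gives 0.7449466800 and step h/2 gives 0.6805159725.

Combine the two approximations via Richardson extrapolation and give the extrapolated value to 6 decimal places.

Order 2 gives 2^r = 4 and 2^r − 1 = 3.
Top: 4(0.6805159725) − (0.7449466800) = 1.9771172100
Denominator 4 − 1 = 3.
R = 1.9771172100/3 = 0.6590390700
Gap between inputs: 6.443e-02; correction applied: −0.0214769025.

0.659039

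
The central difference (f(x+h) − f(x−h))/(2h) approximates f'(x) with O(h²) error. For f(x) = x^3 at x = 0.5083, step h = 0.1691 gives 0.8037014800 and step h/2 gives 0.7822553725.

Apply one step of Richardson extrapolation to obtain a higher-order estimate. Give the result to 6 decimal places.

0.775107

Order 2 gives 2^r = 4 and 2^r − 1 = 3.
Numerator 4×A(h/2) − A(h) = 4×0.7822553725 − 0.8037014800 = 2.3253200100
Divide by 2^2 − 1 = 3.
2.3253200100 ÷ 3 = 0.7751066700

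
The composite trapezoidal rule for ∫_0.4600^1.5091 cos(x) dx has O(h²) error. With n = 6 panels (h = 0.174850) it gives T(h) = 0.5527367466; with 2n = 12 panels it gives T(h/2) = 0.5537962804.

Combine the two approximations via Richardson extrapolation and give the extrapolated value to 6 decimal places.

Method order is 2; weight 2^2 = 4.
Top: 4(0.5537962804) − (0.5527367466) = 1.6624483750
Extrapolated: 1.6624483750 / 3 = 0.5541494583
Gap between inputs: 1.060e-03; correction applied: +0.0003531779.

0.554149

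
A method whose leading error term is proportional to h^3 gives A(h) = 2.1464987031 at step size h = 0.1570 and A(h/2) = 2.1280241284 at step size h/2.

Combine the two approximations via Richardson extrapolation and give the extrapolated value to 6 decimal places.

2.125385

Leading term ∝ h^3; use weight 8 = 2^3.
Weighted: 17.0241930272 − 2.1464987031 = 14.8776943241
Divide by 2^3 − 1 = 7.
R = 14.8776943241/7 = 2.1253849034
Correction |R − A(h/2)| = 2.639e-03; gap |A(h/2) − A(h)| = 1.847e-02.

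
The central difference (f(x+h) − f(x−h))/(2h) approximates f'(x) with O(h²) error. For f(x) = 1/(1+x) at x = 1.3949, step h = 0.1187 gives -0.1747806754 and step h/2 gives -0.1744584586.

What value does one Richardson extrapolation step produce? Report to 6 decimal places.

-0.174351

r = 2: numerator weight 4, denominator 3.
Top: 4(-0.1744584586) − (-0.1747806754) = -0.5230531590
Divide by 2^2 − 1 = 3.
Extrapolated: (-0.5230531590) / 3 = -0.1743510530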